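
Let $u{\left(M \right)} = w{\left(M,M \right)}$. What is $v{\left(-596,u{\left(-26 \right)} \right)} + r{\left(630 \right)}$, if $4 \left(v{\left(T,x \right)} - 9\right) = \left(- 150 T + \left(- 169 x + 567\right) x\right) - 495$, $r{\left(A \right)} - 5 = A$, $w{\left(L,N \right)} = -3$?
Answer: $\frac{88259}{4} \approx 22065.0$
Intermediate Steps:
$u{\left(M \right)} = -3$
$r{\left(A \right)} = 5 + A$
$v{\left(T,x \right)} = - \frac{459}{4} - \frac{75 T}{2} + \frac{x \left(567 - 169 x\right)}{4}$ ($v{\left(T,x \right)} = 9 + \frac{\left(- 150 T + \left(- 169 x + 567\right) x\right) - 495}{4} = 9 + \frac{\left(- 150 T + \left(567 - 169 x\right) x\right) - 495}{4} = 9 + \frac{\left(- 150 T + x \left(567 - 169 x\right)\right) - 495}{4} = 9 + \frac{-495 - 150 T + x \left(567 - 169 x\right)}{4} = 9 - \left(\frac{495}{4} + \frac{75 T}{2} - \frac{x \left(567 - 169 x\right)}{4}\right) = - \frac{459}{4} - \frac{75 T}{2} + \frac{x \left(567 - 169 x\right)}{4}$)
$v{\left(-596,u{\left(-26 \right)} \right)} + r{\left(630 \right)} = \left(- \frac{459}{4} - \frac{169 \left(-3\right)^{2}}{4} - -22350 + \frac{567}{4} \left(-3\right)\right) + \left(5 + 630\right) = \left(- \frac{459}{4} - \frac{1521}{4} + 22350 - \frac{1701}{4}\right) + 635 = \frac{85719}{4} + 635 = \frac{88259}{4}$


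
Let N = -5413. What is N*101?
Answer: -546713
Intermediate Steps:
N*101 = -5413*101 = -546713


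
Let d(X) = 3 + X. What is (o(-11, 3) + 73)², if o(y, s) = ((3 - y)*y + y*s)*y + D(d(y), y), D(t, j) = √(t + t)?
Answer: 4536884 + 17040*I ≈ 4.5369e+6 + 17040.0*I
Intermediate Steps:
D(t, j) = √2*√t (D(t, j) = √(2*t) = √2*√t)
o(y, s) = y*(s*y + y*(3 - y)) + √2*√(3 + y) (o(y, s) = ((3 - y)*y + y*s)*y + √2*√(3 + y) = (y*(3 - y) + s*y)*y + √2*√(3 + y) = (s*y + y*(3 - y))*y + √2*√(3 + y) = y*(s*y + y*(3 - y)) + √2*√(3 + y))
(o(-11, 3) + 73)² = ((√(6 + 2*(-11)) - 1*(-11)³ + 3*(-11)² + 3*(-11)²) + 73)² = ((√(6 - 22) - 1*(-1331) + 3*121 + 3*121) + 73)² = ((√(-16) + 1331 + 363 + 363) + 73)² = ((4*I + 1331 + 363 + 363) + 73)² = ((2057 + 4*I) + 73)² = (2130 + 4*I)²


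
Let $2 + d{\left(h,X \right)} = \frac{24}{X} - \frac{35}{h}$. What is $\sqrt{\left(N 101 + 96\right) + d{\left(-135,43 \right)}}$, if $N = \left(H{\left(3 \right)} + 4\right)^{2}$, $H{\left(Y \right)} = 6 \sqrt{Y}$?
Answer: $\frac{\sqrt{1889907663 + 726080112 \sqrt{3}}}{387} \approx 144.97$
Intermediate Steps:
$d{\left(h,X \right)} = -2 - \frac{35}{h} + \frac{24}{X}$ ($d{\left(h,X \right)} = -2 - \left(- \frac{24}{X} + \frac{35}{h}\right) = -2 - \frac{35}{h} + \frac{24}{X}$)
$N = \left(4 + 6 \sqrt{3}\right)^{2}$ ($N = \left(6 \sqrt{3} + 4\right)^{2} = \left(4 + 6 \sqrt{3}\right)^{2} \approx 207.14$)
$\sqrt{\left(N 101 + 96\right) + d{\left(-135,43 \right)}} = \sqrt{\left(\left(124 + 48 \sqrt{3}\right) 101 + 96\right) - \left(2 - \frac{24}{43} - \frac{7}{27}\right)} = \sqrt{\left(\left(12524 + 4848 \sqrt{3}\right) + 96\right) - \frac{1373}{1161}} = \sqrt{\left(12620 + 4848 \sqrt{3}\right) + \left(-2 + \frac{7}{27} + \frac{24}{43}\right)} = \sqrt{\left(12620 + 4848 \sqrt{3}\right) - \frac{1373}{1161}} = \sqrt{\frac{14650447}{1161} + 4848 \sqrt{3}}$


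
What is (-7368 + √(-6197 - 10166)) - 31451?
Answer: -38819 + I*√16363 ≈ -38819.0 + 127.92*I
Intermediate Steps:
(-7368 + √(-6197 - 10166)) - 31451 = (-7368 + √(-16363)) - 31451 = (-7368 + I*√16363) - 31451 = -38819 + I*√16363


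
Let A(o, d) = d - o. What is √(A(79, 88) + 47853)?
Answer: 3*√5318 ≈ 218.77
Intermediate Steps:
√(A(79, 88) + 47853) = √((88 - 1*79) + 47853) = √((88 - 79) + 47853) = √(9 + 47853) = √47862 = 3*√5318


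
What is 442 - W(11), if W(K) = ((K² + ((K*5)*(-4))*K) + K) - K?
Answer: 2741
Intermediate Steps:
W(K) = -19*K² (W(K) = ((K² + ((5*K)*(-4))*K) + K) - K = ((K² + (-20*K)*K) + K) - K = ((K² - 20*K²) + K) - K = (-19*K² + K) - K = (K - 19*K²) - K = -19*K²)
442 - W(11) = 442 - (-19)*11² = 442 - (-19)*121 = 442 - 1*(-2299) = 442 + 2299 = 2741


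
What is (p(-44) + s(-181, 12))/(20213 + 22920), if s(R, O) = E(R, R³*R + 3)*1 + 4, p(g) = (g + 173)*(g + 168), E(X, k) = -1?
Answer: 15999/43133 ≈ 0.37092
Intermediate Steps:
p(g) = (168 + g)*(173 + g) (p(g) = (173 + g)*(168 + g) = (168 + g)*(173 + g))
s(R, O) = 3 (s(R, O) = -1*1 + 4 = -1 + 4 = 3)
(p(-44) + s(-181, 12))/(20213 + 22920) = ((29064 + (-44)² + 341*(-44)) + 3)/(20213 + 22920) = ((29064 + 1936 - 15004) + 3)/43133 = (15996 + 3)*(1/43133) = 15999*(1/43133) = 15999/43133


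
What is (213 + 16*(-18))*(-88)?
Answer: 6600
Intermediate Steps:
(213 + 16*(-18))*(-88) = (213 - 288)*(-88) = -75*(-88) = 6600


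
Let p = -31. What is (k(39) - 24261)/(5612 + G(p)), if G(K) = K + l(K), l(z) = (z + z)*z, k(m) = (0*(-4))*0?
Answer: -8087/2501 ≈ -3.2335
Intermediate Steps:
k(m) = 0 (k(m) = 0*0 = 0)
l(z) = 2*z**2 (l(z) = (2*z)*z = 2*z**2)
G(K) = K + 2*K**2
(k(39) - 24261)/(5612 + G(p)) = (0 - 24261)/(5612 - 31*(1 + 2*(-31))) = -24261/(5612 - 31*(1 - 62)) = -24261/(5612 - 31*(-61)) = -24261/(5612 + 1891) = -24261/7503 = -24261*1/7503 = -8087/2501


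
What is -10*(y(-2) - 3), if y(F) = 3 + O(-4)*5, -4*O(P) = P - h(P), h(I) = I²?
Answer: -250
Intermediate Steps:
O(P) = -P/4 + P²/4 (O(P) = -(P - P²)/4 = -P/4 + P²/4)
y(F) = 28 (y(F) = 3 + ((¼)*(-4)*(-1 - 4))*5 = 3 + ((¼)*(-4)*(-5))*5 = 3 + 5*5 = 3 + 25 = 28)
-10*(y(-2) - 3) = -10*(28 - 3) = -10*25 = -250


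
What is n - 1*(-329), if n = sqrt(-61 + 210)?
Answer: 329 + sqrt(149) ≈ 341.21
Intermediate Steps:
n = sqrt(149) ≈ 12.207
n - 1*(-329) = sqrt(149) - 1*(-329) = sqrt(149) + 329 = 329 + sqrt(149)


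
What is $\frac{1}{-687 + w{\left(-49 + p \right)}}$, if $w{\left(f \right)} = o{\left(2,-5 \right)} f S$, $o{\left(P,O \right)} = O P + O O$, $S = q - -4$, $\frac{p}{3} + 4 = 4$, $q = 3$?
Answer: $- \frac{1}{5832} \approx -0.00017147$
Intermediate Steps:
$p = 0$ ($p = -12 + 3 \cdot 4 = -12 + 12 = 0$)
$S = 7$ ($S = 3 - -4 = 3 + 4 = 7$)
$o{\left(P,O \right)} = O^{2} + O P$ ($o{\left(P,O \right)} = O P + O^{2} = O^{2} + O P$)
$w{\left(f \right)} = 105 f$ ($w{\left(f \right)} = - 5 \left(-5 + 2\right) f 7 = \left(-5\right) \left(-3\right) f 7 = 15 f 7 = 105 f$)
$\frac{1}{-687 + w{\left(-49 + p \right)}} = \frac{1}{-687 + 105 \left(-49 + 0\right)} = \frac{1}{-687 + 105 \left(-49\right)} = \frac{1}{-687 - 5145} = \frac{1}{-5832} = - \frac{1}{5832}$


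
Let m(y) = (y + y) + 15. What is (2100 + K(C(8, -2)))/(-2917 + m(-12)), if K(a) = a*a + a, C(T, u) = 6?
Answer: -153/209 ≈ -0.73206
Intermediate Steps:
m(y) = 15 + 2*y (m(y) = 2*y + 15 = 15 + 2*y)
K(a) = a + a² (K(a) = a² + a = a + a²)
(2100 + K(C(8, -2)))/(-2917 + m(-12)) = (2100 + 6*(1 + 6))/(-2917 + (15 + 2*(-12))) = (2100 + 6*7)/(-2917 + (15 - 24)) = (2100 + 42)/(-2917 - 9) = 2142/(-2926) = 2142*(-1/2926) = -153/209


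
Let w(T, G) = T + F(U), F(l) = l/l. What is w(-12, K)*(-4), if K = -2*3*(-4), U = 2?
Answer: 44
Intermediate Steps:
F(l) = 1
K = 24 (K = -6*(-4) = 24)
w(T, G) = 1 + T (w(T, G) = T + 1 = 1 + T)
w(-12, K)*(-4) = (1 - 12)*(-4) = -11*(-4) = 44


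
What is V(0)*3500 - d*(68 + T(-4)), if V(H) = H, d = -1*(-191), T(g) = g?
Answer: -12224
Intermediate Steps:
d = 191
V(0)*3500 - d*(68 + T(-4)) = 0*3500 - 191*(68 - 4) = 0 - 191*64 = 0 - 1*12224 = 0 - 12224 = -12224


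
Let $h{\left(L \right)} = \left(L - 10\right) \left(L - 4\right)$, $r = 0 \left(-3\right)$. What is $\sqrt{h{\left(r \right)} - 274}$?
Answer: $3 i \sqrt{26} \approx 15.297 i$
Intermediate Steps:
$r = 0$
$h{\left(L \right)} = \left(-10 + L\right) \left(-4 + L\right)$
$\sqrt{h{\left(r \right)} - 274} = \sqrt{\left(40 + 0^{2} - 0\right) - 274} = \sqrt{\left(40 + 0 + 0\right) - 274} = \sqrt{40 - 274} = \sqrt{-234} = 3 i \sqrt{26}$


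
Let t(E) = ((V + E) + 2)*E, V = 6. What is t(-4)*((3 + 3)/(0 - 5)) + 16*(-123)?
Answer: -9744/5 ≈ -1948.8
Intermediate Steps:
t(E) = E*(8 + E) (t(E) = ((6 + E) + 2)*E = (8 + E)*E = E*(8 + E))
t(-4)*((3 + 3)/(0 - 5)) + 16*(-123) = (-4*(8 - 4))*((3 + 3)/(0 - 5)) + 16*(-123) = (-4*4)*(6/(-5)) - 1968 = -96*(-1)/5 - 1968 = -16*(-6/5) - 1968 = 96/5 - 1968 = -9744/5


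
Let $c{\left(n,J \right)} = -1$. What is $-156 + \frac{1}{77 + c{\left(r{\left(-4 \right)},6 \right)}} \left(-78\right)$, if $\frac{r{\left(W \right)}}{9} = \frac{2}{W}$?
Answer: $- \frac{5967}{38} \approx -157.03$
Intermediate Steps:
$r{\left(W \right)} = \frac{18}{W}$ ($r{\left(W \right)} = 9 \frac{2}{W} = \frac{18}{W}$)
$-156 + \frac{1}{77 + c{\left(r{\left(-4 \right)},6 \right)}} \left(-78\right) = -156 + \frac{1}{77 - 1} \left(-78\right) = -156 + \frac{1}{76} \left(-78\right) = -156 - \frac{39}{38} = - \frac{5967}{38}$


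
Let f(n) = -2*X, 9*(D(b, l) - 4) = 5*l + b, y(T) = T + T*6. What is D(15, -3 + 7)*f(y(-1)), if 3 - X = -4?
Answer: -994/9 ≈ -110.44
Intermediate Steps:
X = 7 (X = 3 - 1*(-4) = 3 + 4 = 7)
y(T) = 7*T (y(T) = T + 6*T = 7*T)
D(b, l) = 4 + b/9 + 5*l/9 (D(b, l) = 4 + (5*l + b)/9 = 4 + (b + 5*l)/9 = 4 + (b/9 + 5*l/9) = 4 + b/9 + 5*l/9)
f(n) = -14 (f(n) = -2*7 = -14)
D(15, -3 + 7)*f(y(-1)) = (4 + (⅑)*15 + 5*(-3 + 7)/9)*(-14) = (4 + 5/3 + (5/9)*4)*(-14) = (4 + 5/3 + 20/9)*(-14) = (71/9)*(-14) = -994/9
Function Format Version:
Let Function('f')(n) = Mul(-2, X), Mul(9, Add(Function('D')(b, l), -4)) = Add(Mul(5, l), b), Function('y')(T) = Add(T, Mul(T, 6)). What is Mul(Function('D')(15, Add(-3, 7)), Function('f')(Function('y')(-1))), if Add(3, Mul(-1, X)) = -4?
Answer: Rational(-994, 9) ≈ -110.44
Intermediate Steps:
X = 7 (X = Add(3, Mul(-1, -4)) = Add(3, 4) = 7)
Function('y')(T) = Mul(7, T) (Function('y')(T) = Add(T, Mul(6, T)) = Mul(7, T))
Function('D')(b, l) = Add(4, Mul(Rational(1, 9), b), Mul(Rational(5, 9), l)) (Function('D')(b, l) = Add(4, Mul(Rational(1, 9), Add(Mul(5, l), b))) = Add(4, Mul(Rational(1, 9), Add(b, Mul(5, l)))) = Add(4, Add(Mul(Rational(1, 9), b), Mul(Rational(5, 9), l))) = Add(4, Mul(Rational(1, 9), b), Mul(Rational(5, 9), l)))
Function('f')(n) = -14 (Function('f')(n) = Mul(-2, 7) = -14)
Mul(Function('D')(15, Add(-3, 7)), Function('f')(Function('y')(-1))) = Mul(Add(4, Mul(Rational(1, 9), 15), Mul(Rational(5, 9), Add(-3, 7))), -14) = Mul(Add(4, Rational(5, 3), Mul(Rational(5, 9), 4)), -14) = Mul(Add(4, Rational(5, 3), Rational(20, 9)), -14) = Mul(Rational(71, 9), -14) = Rational(-994, 9)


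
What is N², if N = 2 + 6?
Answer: 64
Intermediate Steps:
N = 8
N² = 8² = 64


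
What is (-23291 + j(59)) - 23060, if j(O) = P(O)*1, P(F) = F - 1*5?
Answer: -46297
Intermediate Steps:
P(F) = -5 + F (P(F) = F - 5 = -5 + F)
j(O) = -5 + O (j(O) = (-5 + O)*1 = -5 + O)
(-23291 + j(59)) - 23060 = (-23291 + (-5 + 59)) - 23060 = (-23291 + 54) - 23060 = -23237 - 23060 = -46297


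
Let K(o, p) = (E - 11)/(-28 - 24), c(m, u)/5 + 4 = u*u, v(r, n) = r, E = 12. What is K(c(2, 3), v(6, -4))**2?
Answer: 1/2704 ≈ 0.00036982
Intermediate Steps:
c(m, u) = -20 + 5*u**2 (c(m, u) = -20 + 5*(u*u) = -20 + 5*u**2)
K(o, p) = -1/52 (K(o, p) = (12 - 11)/(-28 - 24) = 1/(-52) = 1*(-1/52) = -1/52)
K(c(2, 3), v(6, -4))**2 = (-1/52)**2 = 1/2704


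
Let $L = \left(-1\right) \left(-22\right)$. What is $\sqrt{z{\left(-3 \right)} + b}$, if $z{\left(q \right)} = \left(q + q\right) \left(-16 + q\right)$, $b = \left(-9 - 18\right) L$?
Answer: $4 i \sqrt{30} \approx 21.909 i$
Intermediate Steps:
$L = 22$
$b = -594$ ($b = \left(-9 - 18\right) 22 = \left(-27\right) 22 = -594$)
$z{\left(q \right)} = 2 q \left(-16 + q\right)$
$\sqrt{z{\left(-3 \right)} + b} = \sqrt{2 \left(-3\right) \left(-16 - 3\right) - 594} = \sqrt{2 \left(-3\right) \left(-19\right) - 594} = \sqrt{114 - 594} = \sqrt{-480} = 4 i \sqrt{30}$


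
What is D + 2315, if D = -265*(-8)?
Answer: 4435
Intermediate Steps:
D = 2120
D + 2315 = 2120 + 2315 = 4435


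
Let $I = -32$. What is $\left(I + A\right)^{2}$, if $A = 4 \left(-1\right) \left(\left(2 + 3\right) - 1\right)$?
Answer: $2304$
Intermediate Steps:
$A = -16$ ($A = - 4 \left(5 - 1\right) = \left(-4\right) 4 = -16$)
$\left(I + A\right)^{2} = \left(-32 - 16\right)^{2} = \left(-48\right)^{2} = 2304$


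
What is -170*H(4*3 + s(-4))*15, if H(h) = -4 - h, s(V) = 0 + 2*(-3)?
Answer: 25500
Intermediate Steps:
s(V) = -6 (s(V) = 0 - 6 = -6)
-170*H(4*3 + s(-4))*15 = -170*(-4 - (4*3 - 6))*15 = -170*(-4 - (12 - 6))*15 = -170*(-4 - 1*6)*15 = -170*(-4 - 6)*15 = -170*(-10)*15 = 1700*15 = 25500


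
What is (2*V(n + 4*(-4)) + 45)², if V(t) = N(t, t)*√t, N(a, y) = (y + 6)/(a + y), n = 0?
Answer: 8075/4 + 225*I ≈ 2018.8 + 225.0*I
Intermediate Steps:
N(a, y) = (6 + y)/(a + y)
V(t) = (6 + t)/(2*√t) (V(t) = ((6 + t)/(t + t))*√t = ((6 + t)/((2*t)))*√t = ((1/(2*t))*(6 + t))*√t = ((6 + t)/(2*t))*√t = (6 + t)/(2*√t))
(2*V(n + 4*(-4)) + 45)² = (2*((6 + (0 + 4*(-4)))/(2*√(0 + 4*(-4)))) + 45)² = (2*((6 + (0 - 16))/(2*√(0 - 16))) + 45)² = (2*((6 - 16)/(2*√(-16))) + 45)² = (2*((½)*(-I/4)*(-10)) + 45)² = (2*(5*I/4) + 45)² = (5*I/2 + 45)² = (45 + 5*I/2)²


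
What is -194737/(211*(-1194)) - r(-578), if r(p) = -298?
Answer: 75271069/251934 ≈ 298.77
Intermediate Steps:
-194737/(211*(-1194)) - r(-578) = -194737/(211*(-1194)) - 1*(-298) = -194737/(-251934) + 298 = -194737*(-1/251934) + 298 = 194737/251934 + 298 = 75271069/251934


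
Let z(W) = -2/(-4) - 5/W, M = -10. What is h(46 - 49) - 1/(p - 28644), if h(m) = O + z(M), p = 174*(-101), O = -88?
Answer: -4020965/46218 ≈ -87.000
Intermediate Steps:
p = -17574
z(W) = ½ - 5/W (z(W) = -2*(-¼) - 5/W = ½ - 5/W)
h(m) = -87 (h(m) = -88 + (½)*(-10 - 10)/(-10) = -88 + (½)*(-⅒)*(-20) = -88 + 1 = -87)
h(46 - 49) - 1/(p - 28644) = -87 - 1/(-17574 - 28644) = -87 - 1/(-46218) = -87 - 1*(-1/46218) = -87 + 1/46218 = -4020965/46218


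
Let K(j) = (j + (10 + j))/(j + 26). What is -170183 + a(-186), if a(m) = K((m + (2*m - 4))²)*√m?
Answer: -170183 + 105283*I*√186/52645 ≈ -1.7018e+5 + 27.275*I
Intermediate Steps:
K(j) = (10 + 2*j)/(26 + j)
a(m) = 2*√m*(5 + (-4 + 3*m)²)/(26 + (-4 + 3*m)²) (a(m) = (2*(5 + (m + (2*m - 4))²)/(26 + (m + (2*m - 4))²))*√m = (2*(5 + (m + (-4 + 2*m))²)/(26 + (m + (-4 + 2*m))²))*√m = (2*(5 + (-4 + 3*m)²)/(26 + (-4 + 3*m)²))*√m = 2*√m*(5 + (-4 + 3*m)²)/(26 + (-4 + 3*m)²))
-170183 + a(-186) = -170183 + 2*√(-186)*(5 + (-4 + 3*(-186))²)/(26 + (-4 + 3*(-186))²) = -170183 + 2*(I*√186)*(5 + (-4 - 558)²)/(26 + (-4 - 558)²) = -170183 + 2*(I*√186)*(5 + (-562)²)/(26 + (-562)²) = -170183 + 2*(I*√186)*(5 + 315844)/(26 + 315844) = -170183 + 2*(I*√186)*315849/315870 = -170183 + 2*(I*√186)*(1/315870)*315849 = -170183 + 105283*I*√186/52645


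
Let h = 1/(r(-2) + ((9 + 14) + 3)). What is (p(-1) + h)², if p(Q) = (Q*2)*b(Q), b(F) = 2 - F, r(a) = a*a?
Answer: 32041/900 ≈ 35.601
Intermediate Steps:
r(a) = a²
p(Q) = 2*Q*(2 - Q) (p(Q) = (Q*2)*(2 - Q) = (2*Q)*(2 - Q) = 2*Q*(2 - Q))
h = 1/30 (h = 1/((-2)² + ((9 + 14) + 3)) = 1/(4 + (23 + 3)) = 1/(4 + 26) = 1/30 ≈ 0.033333)
(p(-1) + h)² = (2*(-1)*(2 - 1*(-1)) + 1/30)² = (2*(-1)*(2 + 1) + 1/30)² = (2*(-1)*3 + 1/30)² = (-6 + 1/30)² = (-179/30)² = 32041/900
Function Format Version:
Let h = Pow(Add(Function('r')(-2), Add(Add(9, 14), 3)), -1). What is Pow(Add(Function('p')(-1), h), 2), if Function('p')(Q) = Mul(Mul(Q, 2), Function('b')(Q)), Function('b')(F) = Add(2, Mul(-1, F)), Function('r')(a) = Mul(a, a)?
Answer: Rational(32041, 900) ≈ 35.601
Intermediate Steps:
Function('r')(a) = Pow(a, 2)
Function('p')(Q) = Mul(2, Q, Add(2, Mul(-1, Q))) (Function('p')(Q) = Mul(Mul(Q, 2), Add(2, Mul(-1, Q))) = Mul(Mul(2, Q), Add(2, Mul(-1, Q))) = Mul(2, Q, Add(2, Mul(-1, Q))))
h = Rational(1, 30) (h = Pow(Add(Pow(-2, 2), Add(Add(9, 14), 3)), -1) = Pow(Add(4, Add(23, 3)), -1) = Pow(Add(4, 26), -1) = Pow(30, -1) = Rational(1, 30) ≈ 0.033333)
Pow(Add(Function('p')(-1), h), 2) = Pow(Add(Mul(2, -1, Add(2, Mul(-1, -1))), Rational(1, 30)), 2) = Pow(Add(Mul(2, -1, Add(2, 1)), Rational(1, 30)), 2) = Pow(Add(Mul(2, -1, 3), Rational(1, 30)), 2) = Pow(Add(-6, Rational(1, 30)), 2) = Pow(Rational(-179, 30), 2) = Rational(32041, 900)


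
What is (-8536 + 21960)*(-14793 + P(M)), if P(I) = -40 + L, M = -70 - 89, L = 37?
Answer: -198621504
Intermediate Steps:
M = -159
P(I) = -3 (P(I) = -40 + 37 = -3)
(-8536 + 21960)*(-14793 + P(M)) = (-8536 + 21960)*(-14793 - 3) = 13424*(-14796) = -198621504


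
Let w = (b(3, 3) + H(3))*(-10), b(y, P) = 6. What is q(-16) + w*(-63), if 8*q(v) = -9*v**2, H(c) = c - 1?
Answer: 4752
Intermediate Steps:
H(c) = -1 + c
q(v) = -9*v**2/8 (q(v) = (-9*v**2)/8 = -9*v**2/8)
w = -80 (w = (6 + (-1 + 3))*(-10) = (6 + 2)*(-10) = 8*(-10) = -80)
q(-16) + w*(-63) = -9/8*(-16)**2 - 80*(-63) = -9/8*256 + 5040 = -288 + 5040 = 4752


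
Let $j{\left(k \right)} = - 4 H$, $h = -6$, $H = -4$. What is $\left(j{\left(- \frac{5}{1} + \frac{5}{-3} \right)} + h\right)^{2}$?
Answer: $100$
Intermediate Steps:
$j{\left(k \right)} = 16$ ($j{\left(k \right)} = \left(-4\right) \left(-4\right) = 16$)
$\left(j{\left(- \frac{5}{1} + \frac{5}{-3} \right)} + h\right)^{2} = \left(16 - 6\right)^{2} = 10^{2} = 100$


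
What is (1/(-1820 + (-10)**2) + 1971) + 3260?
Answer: 8997319/1720 ≈ 5231.0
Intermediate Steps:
(1/(-1820 + (-10)**2) + 1971) + 3260 = (1/(-1820 + 100) + 1971) + 3260 = (1/(-1720) + 1971) + 3260 = (-1/1720 + 1971) + 3260 = 3390119/1720 + 3260 = 8997319/1720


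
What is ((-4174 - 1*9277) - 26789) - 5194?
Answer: -45434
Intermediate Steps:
((-4174 - 1*9277) - 26789) - 5194 = ((-4174 - 9277) - 26789) - 5194 = (-13451 - 26789) - 5194 = -40240 - 5194 = -45434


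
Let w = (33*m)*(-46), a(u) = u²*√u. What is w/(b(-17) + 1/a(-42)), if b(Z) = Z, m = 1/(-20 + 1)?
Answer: -3372617932992/717625554931 + 2677752*I*√42/717625554931 ≈ -4.6997 + 2.4182e-5*I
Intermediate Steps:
a(u) = u^(5/2)
m = -1/19 (m = 1/(-19) = -1/19 ≈ -0.052632)
w = 1518/19 (w = (33*(-1/19))*(-46) = -33/19*(-46) = 1518/19 ≈ 79.895)
w/(b(-17) + 1/a(-42)) = 1518/(19*(-17 + 1/((-42)^(5/2)))) = 1518/(19*(-17 + 1/(1764*I*√42))) = 1518/(19*(-17 - I*√42/74088))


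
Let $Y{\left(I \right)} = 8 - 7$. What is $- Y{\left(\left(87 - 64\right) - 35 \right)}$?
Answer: $-1$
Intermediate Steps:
$Y{\left(I \right)} = 1$ ($Y{\left(I \right)} = 8 - 7 = 1$)
$- Y{\left(\left(87 - 64\right) - 35 \right)} = \left(-1\right) 1 = -1$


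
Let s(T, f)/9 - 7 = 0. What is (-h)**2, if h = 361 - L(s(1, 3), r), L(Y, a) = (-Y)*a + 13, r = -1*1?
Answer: 81225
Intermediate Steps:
r = -1
s(T, f) = 63 (s(T, f) = 63 + 9*0 = 63 + 0 = 63)
L(Y, a) = 13 - Y*a (L(Y, a) = -Y*a + 13 = 13 - Y*a)
h = 285 (h = 361 - (13 - 1*63*(-1)) = 361 - (13 + 63) = 361 - 1*76 = 361 - 76 = 285)
(-h)**2 = (-1*285)**2 = (-285)**2 = 81225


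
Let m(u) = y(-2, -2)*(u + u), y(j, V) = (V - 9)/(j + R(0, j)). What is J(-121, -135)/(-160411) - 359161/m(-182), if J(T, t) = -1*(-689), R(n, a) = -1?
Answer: 15712487887/58389604 ≈ 269.10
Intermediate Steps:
y(j, V) = (-9 + V)/(-1 + j) (y(j, V) = (V - 9)/(j - 1) = (-9 + V)/(-1 + j))
J(T, t) = 689
m(u) = 22*u/3 (m(u) = ((-9 - 2)/(-1 - 2))*(u + u) = (-11/(-3))*(2*u) = (-1/3*(-11))*(2*u) = 11*(2*u)/3 = 22*u/3)
J(-121, -135)/(-160411) - 359161/m(-182) = 689/(-160411) - 359161/((22/3)*(-182)) = 689*(-1/160411) - 359161/(-4004/3) = -689/160411 - 359161*(-3/4004) = -689/160411 + 97953/364 = 15712487887/58389604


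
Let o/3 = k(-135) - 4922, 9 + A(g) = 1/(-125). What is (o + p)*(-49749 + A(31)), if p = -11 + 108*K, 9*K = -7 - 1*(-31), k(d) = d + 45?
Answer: 91797305009/125 ≈ 7.3438e+8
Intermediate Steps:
k(d) = 45 + d
K = 8/3 (K = (-7 - 1*(-31))/9 = (-7 + 31)/9 = (⅑)*24 = 8/3 ≈ 2.6667)
A(g) = -1126/125 (A(g) = -9 + 1/(-125) = -9 - 1/125 = -1126/125)
p = 277 (p = -11 + 108*(8/3) = -11 + 288 = 277)
o = -15036 (o = 3*((45 - 135) - 4922) = 3*(-90 - 4922) = 3*(-5012) = -15036)
(o + p)*(-49749 + A(31)) = (-15036 + 277)*(-49749 - 1126/125) = -14759*(-6219751/125) = 91797305009/125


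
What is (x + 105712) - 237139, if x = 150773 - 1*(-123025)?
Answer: 142371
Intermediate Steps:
x = 273798 (x = 150773 + 123025 = 273798)
(x + 105712) - 237139 = (273798 + 105712) - 237139 = 379510 - 237139 = 142371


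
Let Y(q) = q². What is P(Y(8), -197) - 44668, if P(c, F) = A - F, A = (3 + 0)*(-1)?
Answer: -44474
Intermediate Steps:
A = -3 (A = 3*(-1) = -3)
P(c, F) = -3 - F
P(Y(8), -197) - 44668 = (-3 - 1*(-197)) - 44668 = (-3 + 197) - 44668 = 194 - 44668 = -44474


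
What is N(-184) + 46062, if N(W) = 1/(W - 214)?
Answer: 18332675/398 ≈ 46062.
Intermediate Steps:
N(W) = 1/(-214 + W)
N(-184) + 46062 = 1/(-214 - 184) + 46062 = 1/(-398) + 46062 = -1/398 + 46062 = 18332675/398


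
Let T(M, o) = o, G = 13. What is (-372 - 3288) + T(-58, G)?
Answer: -3647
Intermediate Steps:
(-372 - 3288) + T(-58, G) = (-372 - 3288) + 13 = -3660 + 13 = -3647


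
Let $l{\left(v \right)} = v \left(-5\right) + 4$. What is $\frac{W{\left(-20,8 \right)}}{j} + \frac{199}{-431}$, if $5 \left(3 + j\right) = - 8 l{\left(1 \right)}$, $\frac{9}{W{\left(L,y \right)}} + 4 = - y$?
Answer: $\frac{893}{12068} \approx 0.073997$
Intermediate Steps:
$W{\left(L,y \right)} = \frac{9}{-4 - y}$
$l{\left(v \right)} = 4 - 5 v$ ($l{\left(v \right)} = - 5 v + 4 = 4 - 5 v$)
$j = - \frac{7}{5}$ ($j = -3 + \frac{\left(-8\right) \left(4 - 5\right)}{5} = -3 + \frac{\left(-8\right) \left(-1\right)}{5} = -3 + \frac{1}{5} \cdot 8 = -3 + \frac{8}{5} = - \frac{7}{5} \approx -1.4$)
$\frac{W{\left(-20,8 \right)}}{j} + \frac{199}{-431} = \frac{\left(-9\right) \frac{1}{4 + 8}}{- \frac{7}{5}} + \frac{199}{-431} = - \frac{9}{12} \left(- \frac{5}{7}\right) + 199 \left(- \frac{1}{431}\right) = \left(-9\right) \frac{1}{12} \left(- \frac{5}{7}\right) - \frac{199}{431} = \left(- \frac{3}{4}\right) \left(- \frac{5}{7}\right) - \frac{199}{431} = \frac{15}{28} - \frac{199}{431} = \frac{893}{12068}$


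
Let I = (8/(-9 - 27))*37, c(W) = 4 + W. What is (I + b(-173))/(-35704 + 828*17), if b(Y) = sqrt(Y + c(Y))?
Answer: 37/97326 - 3*I*sqrt(38)/21628 ≈ 0.00038017 - 0.00085506*I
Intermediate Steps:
b(Y) = sqrt(4 + 2*Y) (b(Y) = sqrt(Y + (4 + Y)) = sqrt(4 + 2*Y))
I = -74/9 (I = (8/(-36))*37 = (8*(-1/36))*37 = -2/9*37 = -74/9 ≈ -8.2222)
(I + b(-173))/(-35704 + 828*17) = (-74/9 + sqrt(4 + 2*(-173)))/(-35704 + 828*17) = (-74/9 + sqrt(4 - 346))/(-35704 + 14076) = (-74/9 + sqrt(-342))/(-21628) = (-74/9 + 3*I*sqrt(38))*(-1/21628) = 37/97326 - 3*I*sqrt(38)/21628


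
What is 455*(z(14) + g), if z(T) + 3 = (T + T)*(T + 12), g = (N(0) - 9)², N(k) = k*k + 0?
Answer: 366730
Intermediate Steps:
N(k) = k² (N(k) = k² + 0 = k²)
g = 81 (g = (0² - 9)² = (0 - 9)² = (-9)² = 81)
z(T) = -3 + 2*T*(12 + T) (z(T) = -3 + (T + T)*(T + 12) = -3 + (2*T)*(12 + T) = -3 + 2*T*(12 + T))
455*(z(14) + g) = 455*((-3 + 2*14² + 24*14) + 81) = 455*((-3 + 2*196 + 336) + 81) = 455*((-3 + 392 + 336) + 81) = 455*(725 + 81) = 455*806 = 366730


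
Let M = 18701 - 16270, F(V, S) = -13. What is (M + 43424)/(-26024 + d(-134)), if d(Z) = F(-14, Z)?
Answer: -5095/2893 ≈ -1.7611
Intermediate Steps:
d(Z) = -13
M = 2431
(M + 43424)/(-26024 + d(-134)) = (2431 + 43424)/(-26024 - 13) = 45855/(-26037) = 45855*(-1/26037) = -5095/2893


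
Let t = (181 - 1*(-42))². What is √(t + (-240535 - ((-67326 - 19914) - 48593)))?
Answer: I*√54973 ≈ 234.46*I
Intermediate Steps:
t = 49729 (t = (181 + 42)² = 223² = 49729)
√(t + (-240535 - ((-67326 - 19914) - 48593))) = √(49729 + (-240535 - ((-67326 - 19914) - 48593))) = √(49729 + (-240535 - (-87240 - 48593))) = √(49729 + (-240535 - 1*(-135833))) = √(49729 + (-240535 + 135833)) = √(49729 - 104702) = √(-54973) = I*√54973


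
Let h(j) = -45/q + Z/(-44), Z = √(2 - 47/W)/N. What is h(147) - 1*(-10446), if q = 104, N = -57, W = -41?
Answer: 1086339/104 + √5289/102828 ≈ 10446.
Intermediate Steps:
Z = -√5289/2337 (Z = √(2 - 47/(-41))/(-57) = √(2 - 47*(-1/41))*(-1/57) = √(2 + 47/41)*(-1/57) = √(129/41)*(-1/57) = (√5289/41)*(-1/57) = -√5289/2337 ≈ -0.031119)
h(j) = -45/104 + √5289/102828 (h(j) = -45/104 - √5289/2337/(-44) = -45*1/104 - √5289/2337*(-1/44) = -45/104 + √5289/102828)
h(147) - 1*(-10446) = (-45/104 + √5289/102828) - 1*(-10446) = (-45/104 + √5289/102828) + 10446 = 1086339/104 + √5289/102828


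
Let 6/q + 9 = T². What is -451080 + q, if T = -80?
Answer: -2882852274/6391 ≈ -4.5108e+5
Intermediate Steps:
q = 6/6391 (q = 6/(-9 + (-80)²) = 6/(-9 + 6400) = 6/6391 ≈ 0.00093882)
-451080 + q = -451080 + 6/6391 = -2882852274/6391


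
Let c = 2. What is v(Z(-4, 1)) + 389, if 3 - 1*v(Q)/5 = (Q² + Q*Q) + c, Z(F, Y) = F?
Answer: 234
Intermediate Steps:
v(Q) = 5 - 10*Q² (v(Q) = 15 - 5*((Q² + Q*Q) + 2) = 15 - 5*((Q² + Q²) + 2) = 15 - 5*(2*Q² + 2) = 15 - 5*(2 + 2*Q²) = 15 + (-10 - 10*Q²) = 5 - 10*Q²)
v(Z(-4, 1)) + 389 = (5 - 10*(-4)²) + 389 = (5 - 10*16) + 389 = (5 - 160) + 389 = -155 + 389 = 234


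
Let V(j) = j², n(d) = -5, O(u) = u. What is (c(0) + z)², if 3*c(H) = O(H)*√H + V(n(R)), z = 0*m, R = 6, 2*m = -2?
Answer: 625/9 ≈ 69.444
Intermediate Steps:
m = -1 (m = (½)*(-2) = -1)
z = 0 (z = 0*(-1) = 0)
c(H) = 25/3 + H^(3/2)/3 (c(H) = (H*√H + (-5)²)/3 = (H^(3/2) + 25)/3 = (25 + H^(3/2))/3 = 25/3 + H^(3/2)/3)
(c(0) + z)² = ((25/3 + 0^(3/2)/3) + 0)² = ((25/3 + (⅓)*0) + 0)² = ((25/3 + 0) + 0)² = (25/3 + 0)² = (25/3)² = 625/9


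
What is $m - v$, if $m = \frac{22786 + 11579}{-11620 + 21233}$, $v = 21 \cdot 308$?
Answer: $- \frac{62142519}{9613} \approx -6464.4$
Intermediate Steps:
$v = 6468$
$m = \frac{34365}{9613} \approx 3.5748$
$m - v = \frac{34365}{9613} - 6468 = - \frac{62142519}{9613}$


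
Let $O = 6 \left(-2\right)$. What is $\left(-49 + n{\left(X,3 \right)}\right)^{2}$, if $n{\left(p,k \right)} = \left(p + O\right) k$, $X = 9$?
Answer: $3364$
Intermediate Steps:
$O = -12$
$n{\left(p,k \right)} = k \left(-12 + p\right)$ ($n{\left(p,k \right)} = \left(p - 12\right) k = \left(-12 + p\right) k = k \left(-12 + p\right)$)
$\left(-49 + n{\left(X,3 \right)}\right)^{2} = \left(-49 + 3 \left(-12 + 9\right)\right)^{2} = \left(-49 + 3 \left(-3\right)\right)^{2} = \left(-49 - 9\right)^{2} = \left(-58\right)^{2} = 3364$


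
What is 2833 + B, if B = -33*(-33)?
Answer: 3922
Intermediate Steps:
B = 1089
2833 + B = 2833 + 1089 = 3922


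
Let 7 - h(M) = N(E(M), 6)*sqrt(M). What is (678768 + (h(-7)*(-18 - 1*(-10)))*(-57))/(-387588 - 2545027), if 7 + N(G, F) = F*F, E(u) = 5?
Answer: -136392/586523 + 13224*I*sqrt(7)/2932615 ≈ -0.23254 + 0.01193*I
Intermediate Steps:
N(G, F) = -7 + F**2 (N(G, F) = -7 + F*F = -7 + F**2)
h(M) = 7 - 29*sqrt(M) (h(M) = 7 - (-7 + 6**2)*sqrt(M) = 7 - (-7 + 36)*sqrt(M) = 7 - 29*sqrt(M))
(678768 + (h(-7)*(-18 - 1*(-10)))*(-57))/(-387588 - 2545027) = (678768 + ((7 - 29*I*sqrt(7))*(-18 - 1*(-10)))*(-57))/(-387588 - 2545027) = (678768 + ((7 - 29*I*sqrt(7))*(-18 + 10))*(-57))/(-2932615) = (678768 + ((7 - 29*I*sqrt(7))*(-8))*(-57))*(-1/2932615) = (678768 + (-56 + 232*I*sqrt(7))*(-57))*(-1/2932615) = (678768 + (3192 - 13224*I*sqrt(7)))*(-1/2932615) = (681960 - 13224*I*sqrt(7))*(-1/2932615) = -136392/586523 + 13224*I*sqrt(7)/2932615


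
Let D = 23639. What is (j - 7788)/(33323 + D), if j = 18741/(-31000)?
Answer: -241446741/1765822000 ≈ -0.13673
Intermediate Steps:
j = -18741/31000 (j = 18741*(-1/31000) = -18741/31000 ≈ -0.60455)
(j - 7788)/(33323 + D) = (-18741/31000 - 7788)/(33323 + 23639) = -241446741/31000/56962 = -241446741/31000*1/56962 = -241446741/1765822000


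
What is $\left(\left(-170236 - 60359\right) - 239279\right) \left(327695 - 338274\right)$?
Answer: $4970797046$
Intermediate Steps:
$\left(\left(-170236 - 60359\right) - 239279\right) \left(327695 - 338274\right) = \left(\left(-170236 - 60359\right) - 239279\right) \left(-10579\right) = \left(-230595 - 239279\right) \left(-10579\right) = \left(-469874\right) \left(-10579\right) = 4970797046$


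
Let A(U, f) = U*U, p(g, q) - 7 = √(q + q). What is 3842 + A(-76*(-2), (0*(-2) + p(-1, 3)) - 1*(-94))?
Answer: 26946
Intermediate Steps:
p(g, q) = 7 + √2*√q (p(g, q) = 7 + √(q + q) = 7 + √(2*q) = 7 + √2*√q)
A(U, f) = U²
3842 + A(-76*(-2), (0*(-2) + p(-1, 3)) - 1*(-94)) = 3842 + (-76*(-2))² = 3842 + 152² = 3842 + 23104 = 26946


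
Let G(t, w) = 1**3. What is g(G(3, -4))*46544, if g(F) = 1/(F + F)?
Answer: 23272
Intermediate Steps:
G(t, w) = 1
g(F) = 1/(2*F)
g(G(3, -4))*46544 = ((1/2)/1)*46544 = ((1/2)*1)*46544 = (1/2)*46544 = 23272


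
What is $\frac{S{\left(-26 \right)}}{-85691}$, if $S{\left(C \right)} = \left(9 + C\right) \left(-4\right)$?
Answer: $- \frac{68}{85691} \approx -0.00079355$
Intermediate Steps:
$S{\left(C \right)} = -36 - 4 C$
$\frac{S{\left(-26 \right)}}{-85691} = \frac{-36 - -104}{-85691} = \left(-36 + 104\right) \left(- \frac{1}{85691}\right) = 68 \left(- \frac{1}{85691}\right) = - \frac{68}{85691}$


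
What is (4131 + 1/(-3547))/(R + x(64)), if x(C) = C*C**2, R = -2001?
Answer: 14652656/922727221 ≈ 0.015880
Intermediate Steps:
x(C) = C**3
(4131 + 1/(-3547))/(R + x(64)) = (4131 + 1/(-3547))/(-2001 + 64**3) = (4131 - 1/3547)/(-2001 + 262144) = (14652656/3547)/260143 = (14652656/3547)*(1/260143) = 14652656/922727221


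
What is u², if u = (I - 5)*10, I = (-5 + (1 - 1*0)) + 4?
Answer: 2500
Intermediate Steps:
I = 0 (I = (-5 + (1 + 0)) + 4 = (-5 + 1) + 4 = -4 + 4 = 0)
u = -50 (u = (0 - 5)*10 = -5*10 = -50)
u² = (-50)² = 2500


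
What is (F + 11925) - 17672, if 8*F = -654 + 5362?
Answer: -10317/2 ≈ -5158.5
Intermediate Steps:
F = 1177/2 (F = (-654 + 5362)/8 = (⅛)*4708 = 1177/2 ≈ 588.50)
(F + 11925) - 17672 = (1177/2 + 11925) - 17672 = 25027/2 - 17672 = -10317/2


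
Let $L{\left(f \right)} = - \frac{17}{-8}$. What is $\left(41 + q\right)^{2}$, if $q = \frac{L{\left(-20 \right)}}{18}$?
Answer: $\frac{35058241}{20736} \approx 1690.7$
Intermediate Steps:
$L{\left(f \right)} = \frac{17}{8}$ ($L{\left(f \right)} = \left(-17\right) \left(- \frac{1}{8}\right) = \frac{17}{8}$)
$q = \frac{17}{144}$ ($q = \frac{17}{8 \cdot 18} = \frac{17}{8} \cdot \frac{1}{18} = \frac{17}{144} \approx 0.11806$)
$\left(41 + q\right)^{2} = \left(41 + \frac{17}{144}\right)^{2} = \left(\frac{5921}{144}\right)^{2} = \frac{35058241}{20736}$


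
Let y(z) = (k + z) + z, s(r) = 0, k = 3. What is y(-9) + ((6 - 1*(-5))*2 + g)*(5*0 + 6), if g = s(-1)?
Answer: 117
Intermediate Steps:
g = 0
y(z) = 3 + 2*z (y(z) = (3 + z) + z = 3 + 2*z)
y(-9) + ((6 - 1*(-5))*2 + g)*(5*0 + 6) = (3 + 2*(-9)) + ((6 - 1*(-5))*2 + 0)*(5*0 + 6) = (3 - 18) + ((6 + 5)*2 + 0)*(0 + 6) = -15 + (11*2 + 0)*6 = -15 + (22 + 0)*6 = -15 + 22*6 = -15 + 132 = 117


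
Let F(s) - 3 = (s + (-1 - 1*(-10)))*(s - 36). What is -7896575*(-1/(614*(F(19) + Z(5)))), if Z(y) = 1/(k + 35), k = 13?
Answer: -189517800/6969821 ≈ -27.191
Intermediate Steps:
Z(y) = 1/48 (Z(y) = 1/(13 + 35) = 1/48)
F(s) = 3 + (-36 + s)*(9 + s) (F(s) = 3 + (s + (-1 - 1*(-10)))*(s - 36) = 3 + (s + (-1 + 10))*(-36 + s) = 3 + (s + 9)*(-36 + s) = 3 + (9 + s)*(-36 + s) = 3 + (-36 + s)*(9 + s))
-7896575*(-1/(614*(F(19) + Z(5)))) = -7896575*(-1/(614*((-321 + 19**2 - 27*19) + 1/48))) = -7896575*(-1/(614*((-321 + 361 - 513) + 1/48))) = -7896575*(-1/(614*(-473 + 1/48))) = -7896575/((-22703/48*(-614))) = -7896575/6969821/24 = -7896575*24/6969821 = -189517800/6969821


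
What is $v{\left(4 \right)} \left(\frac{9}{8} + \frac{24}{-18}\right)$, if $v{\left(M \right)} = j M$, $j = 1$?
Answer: $- \frac{5}{6} \approx -0.83333$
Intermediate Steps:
$v{\left(M \right)} = M$ ($v{\left(M \right)} = 1 M = M$)
$v{\left(4 \right)} \left(\frac{9}{8} + \frac{24}{-18}\right) = 4 \left(\frac{9}{8} + \frac{24}{-18}\right) = 4 \left(9 \cdot \frac{1}{8} + 24 \left(- \frac{1}{18}\right)\right) = 4 \left(\frac{9}{8} - \frac{4}{3}\right) = 4 \left(- \frac{5}{24}\right) = - \frac{5}{6}$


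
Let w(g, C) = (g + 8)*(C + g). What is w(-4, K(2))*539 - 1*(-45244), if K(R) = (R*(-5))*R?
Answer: -6500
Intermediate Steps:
K(R) = -5*R**2 (K(R) = (-5*R)*R = -5*R**2)
w(g, C) = (8 + g)*(C + g)
w(-4, K(2))*539 - 1*(-45244) = ((-4)**2 + 8*(-5*2**2) + 8*(-4) - 5*2**2*(-4))*539 - 1*(-45244) = (16 + 8*(-5*4) - 32 - 5*4*(-4))*539 + 45244 = (16 + 8*(-20) - 32 - 20*(-4))*539 + 45244 = (16 - 160 - 32 + 80)*539 + 45244 = -96*539 + 45244 = -51744 + 45244 = -6500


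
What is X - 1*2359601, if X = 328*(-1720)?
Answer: -2923761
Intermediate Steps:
X = -564160
X - 1*2359601 = -564160 - 1*2359601 = -564160 - 2359601 = -2923761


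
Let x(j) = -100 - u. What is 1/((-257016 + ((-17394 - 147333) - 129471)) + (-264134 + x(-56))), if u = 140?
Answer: -1/815588 ≈ -1.2261e-6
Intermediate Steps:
x(j) = -240 (x(j) = -100 - 1*140 = -100 - 140 = -240)
1/((-257016 + ((-17394 - 147333) - 129471)) + (-264134 + x(-56))) = 1/((-257016 + ((-17394 - 147333) - 129471)) + (-264134 - 240)) = 1/((-257016 + (-164727 - 129471)) - 264374) = 1/((-257016 - 294198) - 264374) = 1/(-551214 - 264374) = 1/(-815588) = -1/815588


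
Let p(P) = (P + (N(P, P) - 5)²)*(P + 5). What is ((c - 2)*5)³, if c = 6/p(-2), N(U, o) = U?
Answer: -97336000/103823 ≈ -937.52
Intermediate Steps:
p(P) = (5 + P)*(P + (-5 + P)²) (p(P) = (P + (P - 5)²)*(P + 5) = (P + (-5 + P)²)*(5 + P) = (5 + P)*(P + (-5 + P)²))
c = 2/47 (c = 6/(125 + (-2)³ - 20*(-2) - 4*(-2)²) = 6/(125 - 8 + 40 - 4*4) = 6/(125 - 8 + 40 - 16) = 6/141 = 6*(1/141) = 2/47 ≈ 0.042553)
((c - 2)*5)³ = ((2/47 - 2)*5)³ = (-92/47*5)³ = (-460/47)³ = -97336000/103823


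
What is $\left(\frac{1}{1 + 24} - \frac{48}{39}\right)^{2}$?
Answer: $\frac{149769}{105625} \approx 1.4179$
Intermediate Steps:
$\left(\frac{1}{1 + 24} - \frac{48}{39}\right)^{2} = \left(\frac{1}{25} - \frac{16}{13}\right)^{2} = \left(- \frac{387}{325}\right)^{2} = \frac{149769}{105625}$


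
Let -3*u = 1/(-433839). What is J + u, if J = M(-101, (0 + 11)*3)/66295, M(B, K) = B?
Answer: -131386922/86284069515 ≈ -0.0015227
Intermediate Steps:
u = 1/1301517 (u = -⅓/(-433839) = -⅓*(-1/433839) = 1/1301517 ≈ 7.6833e-7)
J = -101/66295 ≈ -0.0015235
J + u = -101/66295 + 1/1301517 = -131386922/86284069515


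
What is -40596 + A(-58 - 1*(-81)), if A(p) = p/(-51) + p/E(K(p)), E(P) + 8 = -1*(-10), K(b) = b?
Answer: -4139665/102 ≈ -40585.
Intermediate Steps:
E(P) = 2 (E(P) = -8 - 1*(-10) = -8 + 10 = 2)
A(p) = 49*p/102 (A(p) = p/(-51) + p/2 = p*(-1/51) + p*(½) = -p/51 + p/2 = 49*p/102)
-40596 + A(-58 - 1*(-81)) = -40596 + 49*(-58 - 1*(-81))/102 = -40596 + 49*(-58 + 81)/102 = -40596 + (49/102)*23 = -40596 + 1127/102 = -4139665/102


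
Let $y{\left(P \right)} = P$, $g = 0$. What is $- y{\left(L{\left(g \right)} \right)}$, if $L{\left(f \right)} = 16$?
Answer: $-16$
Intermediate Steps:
$- y{\left(L{\left(g \right)} \right)} = \left(-1\right) 16 = -16$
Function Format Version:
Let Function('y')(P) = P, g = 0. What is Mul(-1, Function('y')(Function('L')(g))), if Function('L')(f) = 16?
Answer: -16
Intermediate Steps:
Mul(-1, Function('y')(Function('L')(g))) = Mul(-1, 16) = -16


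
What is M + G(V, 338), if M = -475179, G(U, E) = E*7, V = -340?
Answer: -472813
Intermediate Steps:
G(U, E) = 7*E
M + G(V, 338) = -475179 + 7*338 = -475179 + 2366 = -472813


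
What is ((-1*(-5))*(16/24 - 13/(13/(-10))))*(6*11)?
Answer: 3520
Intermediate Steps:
((-1*(-5))*(16/24 - 13/(13/(-10))))*(6*11) = (5*(16*(1/24) - 13/(13*(-1/10))))*66 = (5*(2/3 - 13/(-13/10)))*66 = (5*(2/3 - 13*(-10/13)))*66 = (5*(2/3 + 10))*66 = (5*(32/3))*66 = (160/3)*66 = 3520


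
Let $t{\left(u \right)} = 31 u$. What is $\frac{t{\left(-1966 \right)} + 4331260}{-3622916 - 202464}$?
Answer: $- \frac{2135157}{1912690} \approx -1.1163$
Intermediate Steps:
$\frac{t{\left(-1966 \right)} + 4331260}{-3622916 - 202464} = \frac{31 \left(-1966\right) + 4331260}{-3622916 - 202464} = \frac{-60946 + 4331260}{-3825380} = 4270314 \left(- \frac{1}{3825380}\right) = - \frac{2135157}{1912690}$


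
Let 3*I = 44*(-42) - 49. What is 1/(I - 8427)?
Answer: -3/27178 ≈ -0.00011038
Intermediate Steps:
I = -1897/3 (I = (44*(-42) - 49)/3 = (-1848 - 49)/3 = (1/3)*(-1897) = -1897/3 ≈ -632.33)
1/(I - 8427) = 1/(-1897/3 - 8427) = 1/(-27178/3) = -3/27178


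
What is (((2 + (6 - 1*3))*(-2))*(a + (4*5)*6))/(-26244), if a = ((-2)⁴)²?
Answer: 940/6561 ≈ 0.14327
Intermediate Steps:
a = 256 (a = 16² = 256)
(((2 + (6 - 1*3))*(-2))*(a + (4*5)*6))/(-26244) = (((2 + (6 - 1*3))*(-2))*(256 + (4*5)*6))/(-26244) = (((2 + (6 - 3))*(-2))*(256 + 20*6))*(-1/26244) = (((2 + 3)*(-2))*(256 + 120))*(-1/26244) = ((5*(-2))*376)*(-1/26244) = -10*376*(-1/26244) = -3760*(-1/26244) = 940/6561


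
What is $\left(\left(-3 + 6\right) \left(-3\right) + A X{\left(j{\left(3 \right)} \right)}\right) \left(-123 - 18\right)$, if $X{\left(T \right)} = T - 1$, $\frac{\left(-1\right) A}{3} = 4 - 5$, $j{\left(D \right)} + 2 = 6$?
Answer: $0$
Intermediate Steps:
$j{\left(D \right)} = 4$ ($j{\left(D \right)} = -2 + 6 = 4$)
$A = 3$ ($A = - 3 \left(4 - 5\right) = \left(-3\right) \left(-1\right) = 3$)
$X{\left(T \right)} = -1 + T$ ($X{\left(T \right)} = T - 1 = -1 + T$)
$\left(\left(-3 + 6\right) \left(-3\right) + A X{\left(j{\left(3 \right)} \right)}\right) \left(-123 - 18\right) = \left(\left(-3 + 6\right) \left(-3\right) + 3 \left(-1 + 4\right)\right) \left(-123 - 18\right) = \left(3 \left(-3\right) + 3 \cdot 3\right) \left(-141\right) = \left(-9 + 9\right) \left(-141\right) = 0 \left(-141\right) = 0$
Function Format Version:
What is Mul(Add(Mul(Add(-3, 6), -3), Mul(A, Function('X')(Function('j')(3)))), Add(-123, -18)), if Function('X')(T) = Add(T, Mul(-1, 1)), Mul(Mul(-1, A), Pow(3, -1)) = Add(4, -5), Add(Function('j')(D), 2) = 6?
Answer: 0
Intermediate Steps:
Function('j')(D) = 4 (Function('j')(D) = Add(-2, 6) = 4)
A = 3 (A = Mul(-3, Add(4, -5)) = Mul(-3, -1) = 3)
Function('X')(T) = Add(-1, T) (Function('X')(T) = Add(T, -1) = Add(-1, T))
Mul(Add(Mul(Add(-3, 6), -3), Mul(A, Function('X')(Function('j')(3)))), Add(-123, -18)) = Mul(Add(Mul(Add(-3, 6), -3), Mul(3, Add(-1, 4))), Add(-123, -18)) = Mul(Add(Mul(3, -3), Mul(3, 3)), -141) = Mul(Add(-9, 9), -141) = Mul(0, -141) = 0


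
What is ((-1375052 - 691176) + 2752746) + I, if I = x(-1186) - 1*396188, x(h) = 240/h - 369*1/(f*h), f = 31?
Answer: 10674265709/36766 ≈ 2.9033e+5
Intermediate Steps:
x(h) = 7071/(31*h) (x(h) = 240/h - 369*1/(31*h) = 240/h - 369/(31*h) = 7071/(31*h))
I = -14566255079/36766 (I = (7071/31)/(-1186) - 1*396188 = (7071/31)*(-1/1186) - 396188 = -7071/36766 - 396188 = -14566255079/36766 ≈ -3.9619e+5)
((-1375052 - 691176) + 2752746) + I = ((-1375052 - 691176) + 2752746) - 14566255079/36766 = (-2066228 + 2752746) - 14566255079/36766 = 686518 - 14566255079/36766 = 10674265709/36766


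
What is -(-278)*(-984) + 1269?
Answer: -272283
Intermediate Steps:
-(-278)*(-984) + 1269 = -278*984 + 1269 = -273552 + 1269 = -272283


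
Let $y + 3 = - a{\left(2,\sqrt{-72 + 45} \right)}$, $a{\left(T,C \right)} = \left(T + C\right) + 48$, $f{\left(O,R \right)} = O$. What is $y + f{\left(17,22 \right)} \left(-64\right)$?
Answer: $-1141 - 3 i \sqrt{3} \approx -1141.0 - 5.1962 i$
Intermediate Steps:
$a{\left(T,C \right)} = 48 + C + T$ ($a{\left(T,C \right)} = \left(C + T\right) + 48 = 48 + C + T$)
$y = -53 - 3 i \sqrt{3}$ ($y = -3 - \left(48 + \sqrt{-72 + 45} + 2\right) = -3 - \left(48 + \sqrt{-27} + 2\right) = -3 - \left(48 + 3 i \sqrt{3} + 2\right) = -3 - \left(50 + 3 i \sqrt{3}\right) = -53 - 3 i \sqrt{3} \approx -53.0 - 5.1962 i$)
$y + f{\left(17,22 \right)} \left(-64\right) = \left(-53 - 3 i \sqrt{3}\right) + 17 \left(-64\right) = \left(-53 - 3 i \sqrt{3}\right) - 1088 = -1141 - 3 i \sqrt{3}$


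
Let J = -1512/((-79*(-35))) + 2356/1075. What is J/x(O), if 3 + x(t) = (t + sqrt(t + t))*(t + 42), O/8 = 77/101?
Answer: 168819830274868/19826196783545469 - 27688977117088*sqrt(7777)/495654919588636725 ≈ 0.0035885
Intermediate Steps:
J = 139684/84925 (J = -1512/2765 + 2356*(1/1075) = -1512*1/2765 + 2356/1075 = -216/395 + 2356/1075 = 139684/84925 ≈ 1.6448)
O = 616/101 (O = 8*(77/101) = 616/101 ≈ 6.0990)
x(t) = -3 + (42 + t)*(t + sqrt(2)*sqrt(t)) (x(t) = -3 + (t + sqrt(t + t))*(t + 42) = -3 + (t + sqrt(2*t))*(42 + t) = -3 + (t + sqrt(2)*sqrt(t))*(42 + t) = -3 + (42 + t)*(t + sqrt(2)*sqrt(t)))
J/x(O) = 139684/(84925*(-3 + (616/101)**2 + 42*(616/101) + sqrt(2)*(616/101)**(3/2) + 42*sqrt(2)*sqrt(616/101))) = 139684/(84925*(-3 + 379456/10201 + 25872/101 + sqrt(2)*(1232*sqrt(15554)/10201) + 42*sqrt(2)*(2*sqrt(15554)/101))) = 139684/(84925*(-3 + 379456/10201 + 25872/101 + 2464*sqrt(7777)/10201 + 168*sqrt(7777)/101)) = 139684/(84925*(2961925/10201 + 19432*sqrt(7777)/10201))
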